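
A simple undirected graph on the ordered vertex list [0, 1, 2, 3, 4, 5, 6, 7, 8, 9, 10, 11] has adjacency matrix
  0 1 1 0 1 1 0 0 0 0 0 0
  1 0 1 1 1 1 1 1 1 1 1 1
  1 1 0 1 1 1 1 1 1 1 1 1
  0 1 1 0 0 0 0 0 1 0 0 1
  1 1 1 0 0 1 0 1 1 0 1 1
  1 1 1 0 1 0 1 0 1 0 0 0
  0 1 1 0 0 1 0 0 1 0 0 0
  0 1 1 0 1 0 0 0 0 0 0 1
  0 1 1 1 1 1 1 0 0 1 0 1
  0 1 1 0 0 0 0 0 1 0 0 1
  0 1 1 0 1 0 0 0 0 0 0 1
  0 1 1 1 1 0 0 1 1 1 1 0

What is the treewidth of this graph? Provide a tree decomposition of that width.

Every bag has size at most 5, so the width is 5 − 1 = 4 and tw(G) ≤ 4. On the other hand G contains the 5-clique {1, 2, 8, 9, 11}. A clique must lie in a single bag of any decomposition, so no decomposition can have width below 4. Hence tw(G) = 4 exactly.

Treewidth 4.
One optimal decomposition is:
Bags: B1 = {1, 2, 4, 7, 11}  B2 = {1, 2, 4, 8, 11}  B3 = {1, 2, 3, 8, 11}  B4 = {1, 2, 4, 5, 8}  B5 = {1, 2, 5, 6, 8}  B6 = {1, 2, 4, 10, 11}  B7 = {1, 2, 8, 9, 11}  B8 = {0, 1, 2, 4, 5}
Tree: B1–B2, B2–B3, B2–B4, B4–B5, B1–B6, B3–B7, B4–B8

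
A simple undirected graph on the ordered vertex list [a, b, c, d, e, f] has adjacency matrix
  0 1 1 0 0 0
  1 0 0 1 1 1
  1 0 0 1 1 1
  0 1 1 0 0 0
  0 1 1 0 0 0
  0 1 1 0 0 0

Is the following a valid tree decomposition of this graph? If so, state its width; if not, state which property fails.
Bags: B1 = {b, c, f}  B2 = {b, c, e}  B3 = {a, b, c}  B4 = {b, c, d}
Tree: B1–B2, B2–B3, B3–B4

Checking the three conditions: (i) the bags cover all of {a, b, c, d, e, f}; (ii) for each edge, some bag contains both endpoints; (iii) the bags containing any fixed vertex form a subtree. All hold, so the decomposition is valid with width 3 − 1 = 2.

Yes; width 2.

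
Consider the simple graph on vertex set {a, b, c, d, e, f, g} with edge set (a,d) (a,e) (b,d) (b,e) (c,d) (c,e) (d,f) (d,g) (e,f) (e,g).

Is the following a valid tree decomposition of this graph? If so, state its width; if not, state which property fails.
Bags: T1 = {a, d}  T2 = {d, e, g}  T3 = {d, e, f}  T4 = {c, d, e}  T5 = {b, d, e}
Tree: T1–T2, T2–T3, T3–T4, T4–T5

A tree decomposition must satisfy three properties: every vertex lies in some bag; for every edge, both endpoints lie together in some bag; and for every vertex, the bags containing it form a connected subtree. Here edge (e,a) lies in no bag, so the decomposition is invalid.

No — edge (e,a) lies in no bag.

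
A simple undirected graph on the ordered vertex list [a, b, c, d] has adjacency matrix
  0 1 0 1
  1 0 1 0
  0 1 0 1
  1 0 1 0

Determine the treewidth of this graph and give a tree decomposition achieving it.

Treewidth 2.
One such decomposition:
Bags: B1 = {a, b, c}  B2 = {a, c, d}
Tree: B1–B2

The largest bag has 3 vertices, giving width 2; this decomposition certifies tw(G) ≤ 2. Since a–b–c–d–a is a cycle in G, G is not acyclic. Forests are exactly the graphs of treewidth ≤ 1, so tw(G) ≥ 2. Hence tw(G) = 2 exactly.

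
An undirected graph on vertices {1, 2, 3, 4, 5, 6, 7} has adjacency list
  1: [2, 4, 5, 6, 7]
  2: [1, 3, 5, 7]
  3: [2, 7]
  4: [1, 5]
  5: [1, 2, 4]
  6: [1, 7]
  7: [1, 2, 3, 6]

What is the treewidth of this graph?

2

A width-2 tree decomposition is:
Bags: B1 = {1, 2, 7}  B2 = {2, 3, 7}  B3 = {1, 2, 5}  B4 = {1, 4, 5}  B5 = {1, 6, 7}
Tree: B1–B2, B1–B3, B3–B4, B1–B5
The largest bag has 3 vertices, giving width 2; this decomposition certifies tw(G) ≤ 2. For the lower bound, the 3 vertices {1, 2, 5} are pairwise adjacent, and any tree decomposition puts a clique entirely inside one bag — forcing width ≥ 2. The upper and lower bounds meet at 2, so that is the treewidth.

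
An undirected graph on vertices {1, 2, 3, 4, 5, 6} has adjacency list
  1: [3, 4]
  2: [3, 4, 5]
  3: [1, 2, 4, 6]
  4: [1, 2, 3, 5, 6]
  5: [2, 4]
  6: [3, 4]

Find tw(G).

A width-2 tree decomposition is:
Bags: B1 = {2, 3, 4}  B2 = {1, 3, 4}  B3 = {2, 4, 5}  B4 = {3, 4, 6}
Tree: B1–B2, B1–B3, B2–B4
Every bag has size at most 3, so the width is 3 − 1 = 2 and tw(G) ≤ 2. Conversely, {1, 3, 4} is a clique of size 3, and the vertices of any clique must share a bag in every tree decomposition; so some bag has ≥ 3 vertices and tw(G) ≥ 2. Therefore the treewidth is 2.

2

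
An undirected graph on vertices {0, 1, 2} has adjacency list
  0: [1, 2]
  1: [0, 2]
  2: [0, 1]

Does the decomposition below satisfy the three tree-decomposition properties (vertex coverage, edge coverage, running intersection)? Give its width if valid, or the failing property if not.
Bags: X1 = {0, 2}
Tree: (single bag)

No — vertex 1 appears in no bag.

A tree decomposition must satisfy three properties: every vertex lies in some bag; for every edge, both endpoints lie together in some bag; and for every vertex, the bags containing it form a connected subtree. Here vertex 1 appears in no bag, so the decomposition is invalid.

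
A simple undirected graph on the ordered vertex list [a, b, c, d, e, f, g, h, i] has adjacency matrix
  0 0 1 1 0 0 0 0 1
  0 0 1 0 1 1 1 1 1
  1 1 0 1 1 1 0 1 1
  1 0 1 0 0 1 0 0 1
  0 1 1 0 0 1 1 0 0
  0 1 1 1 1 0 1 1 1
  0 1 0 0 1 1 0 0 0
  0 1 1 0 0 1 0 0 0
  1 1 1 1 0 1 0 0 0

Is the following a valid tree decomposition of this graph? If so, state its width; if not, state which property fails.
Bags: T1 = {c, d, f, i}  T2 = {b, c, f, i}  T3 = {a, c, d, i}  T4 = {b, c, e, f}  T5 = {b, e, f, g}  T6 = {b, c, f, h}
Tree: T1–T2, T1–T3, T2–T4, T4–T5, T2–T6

Yes; width 3.

Vertex coverage: the bags together contain {a, b, c, d, e, f, g, h, i}, the full vertex set. Edge coverage: each edge of G has both endpoints in at least one bag. Running intersection: for every vertex, the bags containing it form a connected subtree. All three properties hold, so this is a valid tree decomposition of width max|bag| − 1 = 3, and hence tw(G) ≤ 3.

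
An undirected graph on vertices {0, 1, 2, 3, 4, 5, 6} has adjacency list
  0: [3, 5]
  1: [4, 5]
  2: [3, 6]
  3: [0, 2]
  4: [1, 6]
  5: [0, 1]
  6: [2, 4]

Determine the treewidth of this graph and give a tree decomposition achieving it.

Treewidth 2.
Bags: B1 = {1, 4, 5}  B2 = {0, 4, 5}  B3 = {0, 3, 4}  B4 = {2, 3, 4}  B5 = {2, 4, 6}
Tree: B1–B2, B2–B3, B3–B4, B4–B5

Every bag has size at most 3, so the width is 3 − 1 = 2 and tw(G) ≤ 2. The edges 4–1–5–0–3–2–6–4 form a cycle, so G is not a tree and its treewidth is at least 2. The upper and lower bounds meet at 2, so that is the treewidth.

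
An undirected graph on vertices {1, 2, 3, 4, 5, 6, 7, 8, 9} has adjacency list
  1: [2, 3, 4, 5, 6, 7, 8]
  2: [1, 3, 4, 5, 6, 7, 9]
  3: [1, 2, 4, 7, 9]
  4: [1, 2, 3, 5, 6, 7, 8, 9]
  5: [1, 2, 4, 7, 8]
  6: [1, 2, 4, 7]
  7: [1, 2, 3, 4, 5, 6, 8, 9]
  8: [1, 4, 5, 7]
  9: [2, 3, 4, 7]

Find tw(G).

4

A width-4 tree decomposition is:
Bags: B1 = {1, 2, 4, 5, 7}  B2 = {1, 2, 4, 6, 7}  B3 = {1, 4, 5, 7, 8}  B4 = {1, 2, 3, 4, 7}  B5 = {2, 3, 4, 7, 9}
Tree: B1–B2, B1–B3, B2–B4, B4–B5
Each bag holds 5 vertices, so the decomposition has width 4, which upper-bounds the treewidth. Conversely, {1, 4, 5, 7, 8} is a clique of size 5, and the vertices of any clique must share a bag in every tree decomposition; so some bag has ≥ 5 vertices and tw(G) ≥ 4. Therefore the treewidth is 4.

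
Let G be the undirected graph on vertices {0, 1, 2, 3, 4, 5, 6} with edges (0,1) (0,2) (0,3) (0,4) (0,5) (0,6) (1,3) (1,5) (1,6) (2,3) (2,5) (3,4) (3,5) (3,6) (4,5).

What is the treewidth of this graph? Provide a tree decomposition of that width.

Treewidth 3.
One optimal decomposition is:
Bags: B1 = {0, 1, 3, 5}  B2 = {0, 2, 3, 5}  B3 = {0, 3, 4, 5}  B4 = {0, 1, 3, 6}
Tree: B1–B2, B2–B3, B1–B4

Each bag holds 4 vertices, so the decomposition has width 3, which upper-bounds the treewidth. Conversely, {0, 1, 3, 5} is a clique of size 4, and the vertices of any clique must share a bag in every tree decomposition; so some bag has ≥ 4 vertices and tw(G) ≥ 3. The upper and lower bounds meet at 3, so that is the treewidth.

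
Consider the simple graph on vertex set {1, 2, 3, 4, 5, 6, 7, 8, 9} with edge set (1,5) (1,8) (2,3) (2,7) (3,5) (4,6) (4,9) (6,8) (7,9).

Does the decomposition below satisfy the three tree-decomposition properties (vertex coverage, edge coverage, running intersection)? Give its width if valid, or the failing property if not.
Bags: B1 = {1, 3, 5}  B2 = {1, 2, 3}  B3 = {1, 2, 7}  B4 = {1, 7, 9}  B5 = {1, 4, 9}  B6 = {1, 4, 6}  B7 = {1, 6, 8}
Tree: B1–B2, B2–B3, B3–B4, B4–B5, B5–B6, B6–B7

Yes; width 2.

Every vertex of G appears in some bag (union = {1, 2, 3, 4, 5, 6, 7, 8, 9}); every edge is covered by a bag; and for each vertex v the set of bags containing v is connected in the bag tree. The decomposition is therefore valid. The largest bag has 3 vertices, so the width is 2.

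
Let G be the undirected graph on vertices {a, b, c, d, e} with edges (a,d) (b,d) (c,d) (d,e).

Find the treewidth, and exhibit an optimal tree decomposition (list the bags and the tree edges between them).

The largest bag has 2 vertices, giving width 1; this decomposition certifies tw(G) ≤ 1. Since G has at least one edge (e.g. e–d), it is not an edgeless graph, so tw(G) ≥ 1. Hence tw(G) = 1 exactly.

Treewidth 1.
One such decomposition:
Bags: B1 = {d, e}  B2 = {b, d}  B3 = {a, d}  B4 = {c, d}
Tree: B1–B2, B1–B3, B1–B4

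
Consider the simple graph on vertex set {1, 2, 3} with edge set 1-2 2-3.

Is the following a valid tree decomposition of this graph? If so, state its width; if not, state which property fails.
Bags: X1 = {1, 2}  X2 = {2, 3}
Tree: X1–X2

Yes; width 1.

Checking the three conditions: (i) the bags cover all of {1, 2, 3}; (ii) for each edge, some bag contains both endpoints; (iii) the bags containing any fixed vertex form a subtree. All hold, so the decomposition is valid with width 2 − 1 = 1.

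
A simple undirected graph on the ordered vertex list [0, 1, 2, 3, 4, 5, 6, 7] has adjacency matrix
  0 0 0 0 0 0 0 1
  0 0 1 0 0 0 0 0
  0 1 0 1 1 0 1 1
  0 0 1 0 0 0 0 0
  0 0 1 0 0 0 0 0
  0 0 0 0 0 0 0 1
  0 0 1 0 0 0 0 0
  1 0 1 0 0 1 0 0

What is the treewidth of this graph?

A width-1 tree decomposition is:
Bags: B1 = {5, 7}  B2 = {2, 7}  B3 = {0, 7}  B4 = {2, 3}  B5 = {1, 2}  B6 = {2, 6}  B7 = {2, 4}
Tree: B1–B2, B1–B3, B2–B4, B4–B5, B5–B6, B4–B7
Each bag holds 2 vertices, so the decomposition has width 1, which upper-bounds the treewidth. Any graph with an edge has treewidth ≥ 1, and G has the edge 5–7. Hence tw(G) = 1 exactly.

1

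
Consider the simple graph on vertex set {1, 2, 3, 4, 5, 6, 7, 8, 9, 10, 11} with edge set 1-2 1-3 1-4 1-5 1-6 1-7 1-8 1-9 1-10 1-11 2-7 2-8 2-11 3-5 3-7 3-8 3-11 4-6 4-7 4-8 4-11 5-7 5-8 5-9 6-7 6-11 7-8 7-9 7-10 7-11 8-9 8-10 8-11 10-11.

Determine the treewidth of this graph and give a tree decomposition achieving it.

The largest bag has 5 vertices, giving width 4; this decomposition certifies tw(G) ≤ 4. On the other hand G contains the 5-clique {1, 5, 7, 8, 9}. A clique must lie in a single bag of any decomposition, so no decomposition can have width below 4. Combining the bounds, tw(G) = 4.

Treewidth 4.
Bags: B1 = {1, 7, 8, 10, 11}  B2 = {1, 3, 7, 8, 11}  B3 = {1, 3, 5, 7, 8}  B4 = {1, 2, 7, 8, 11}  B5 = {1, 4, 7, 8, 11}  B6 = {1, 4, 6, 7, 11}  B7 = {1, 5, 7, 8, 9}
Tree: B1–B2, B2–B3, B1–B4, B2–B5, B5–B6, B3–B7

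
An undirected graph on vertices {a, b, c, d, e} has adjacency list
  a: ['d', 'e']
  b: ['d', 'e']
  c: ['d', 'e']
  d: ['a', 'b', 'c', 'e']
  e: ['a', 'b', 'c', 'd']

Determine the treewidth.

A width-2 tree decomposition is:
Bags: B1 = {b, d, e}  B2 = {c, d, e}  B3 = {a, d, e}
Tree: B1–B2, B2–B3
The largest bag has 3 vertices, giving width 2; this decomposition certifies tw(G) ≤ 2. On the other hand G contains the 3-clique {c, d, e}. A clique must lie in a single bag of any decomposition, so no decomposition can have width below 2. Combining the bounds, tw(G) = 2.

2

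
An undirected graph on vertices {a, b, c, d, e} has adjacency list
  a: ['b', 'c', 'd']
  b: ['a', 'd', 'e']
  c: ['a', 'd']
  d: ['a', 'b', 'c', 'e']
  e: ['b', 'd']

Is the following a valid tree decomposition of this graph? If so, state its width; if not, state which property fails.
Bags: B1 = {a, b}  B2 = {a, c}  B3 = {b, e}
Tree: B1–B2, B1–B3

A tree decomposition must satisfy three properties: every vertex lies in some bag; for every edge, both endpoints lie together in some bag; and for every vertex, the bags containing it form a connected subtree. Here vertex d appears in no bag, so the decomposition is invalid.

No — vertex d appears in no bag.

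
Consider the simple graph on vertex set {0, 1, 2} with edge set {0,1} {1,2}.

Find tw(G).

A width-1 tree decomposition is:
Bags: B1 = {0, 1}  B2 = {1, 2}
Tree: B1–B2
Each bag holds 2 vertices, so the decomposition has width 1, which upper-bounds the treewidth. G has an edge, so its treewidth is at least 1. Hence tw(G) = 1 exactly.

1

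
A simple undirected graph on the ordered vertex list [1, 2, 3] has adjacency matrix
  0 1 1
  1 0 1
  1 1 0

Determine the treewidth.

A width-2 tree decomposition is:
Bags: B1 = {1, 2, 3}
Tree: (single bag)
With just one bag of size 3, the width is 3 − 1 = 2, so tw(G) ≤ 2. On the other hand G contains the 3-clique {1, 2, 3}. A clique must lie in a single bag of any decomposition, so no decomposition can have width below 2. Therefore the treewidth is 2.

2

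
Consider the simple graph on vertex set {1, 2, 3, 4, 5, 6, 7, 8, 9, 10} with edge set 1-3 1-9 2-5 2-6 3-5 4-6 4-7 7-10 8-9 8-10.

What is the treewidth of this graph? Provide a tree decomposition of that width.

Treewidth 2.
Bags: B1 = {2, 5, 6}  B2 = {4, 5, 6}  B3 = {4, 5, 7}  B4 = {5, 7, 10}  B5 = {5, 8, 10}  B6 = {5, 8, 9}  B7 = {1, 5, 9}  B8 = {1, 3, 5}
Tree: B1–B2, B2–B3, B3–B4, B4–B5, B5–B6, B6–B7, B7–B8

The largest bag has 3 vertices, giving width 2; this decomposition certifies tw(G) ≤ 2. The edges 5–2–6–4–7–10–8–9–1–3–5 form a cycle, so G is not a tree and its treewidth is at least 2. The upper and lower bounds meet at 2, so that is the treewidth.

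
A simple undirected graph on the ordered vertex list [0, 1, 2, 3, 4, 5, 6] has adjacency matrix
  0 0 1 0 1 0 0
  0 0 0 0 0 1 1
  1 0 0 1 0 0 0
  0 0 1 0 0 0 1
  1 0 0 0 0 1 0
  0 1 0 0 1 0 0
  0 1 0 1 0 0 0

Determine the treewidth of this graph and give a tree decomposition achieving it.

Treewidth 2.
One such decomposition:
Bags: B1 = {1, 5, 6}  B2 = {3, 5, 6}  B3 = {2, 3, 5}  B4 = {0, 2, 5}  B5 = {0, 4, 5}
Tree: B1–B2, B2–B3, B3–B4, B4–B5

Each bag holds 3 vertices, so the decomposition has width 2, which upper-bounds the treewidth. The edges 5–1–6–3–2–0–4–5 form a cycle, so G is not a tree and its treewidth is at least 2. The upper and lower bounds meet at 2, so that is the treewidth.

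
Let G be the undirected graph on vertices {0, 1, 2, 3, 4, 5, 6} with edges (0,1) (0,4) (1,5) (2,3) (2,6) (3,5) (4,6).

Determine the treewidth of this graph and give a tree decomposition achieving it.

Treewidth 2.
One such decomposition:
Bags: B1 = {2, 3, 5}  B2 = {2, 5, 6}  B3 = {4, 5, 6}  B4 = {0, 4, 5}  B5 = {0, 1, 5}
Tree: B1–B2, B2–B3, B3–B4, B4–B5

The largest bag has 3 vertices, giving width 2; this decomposition certifies tw(G) ≤ 2. Since 5–3–2–6–4–0–1–5 is a cycle in G, G is not acyclic. Forests are exactly the graphs of treewidth ≤ 1, so tw(G) ≥ 2. Therefore the treewidth is 2.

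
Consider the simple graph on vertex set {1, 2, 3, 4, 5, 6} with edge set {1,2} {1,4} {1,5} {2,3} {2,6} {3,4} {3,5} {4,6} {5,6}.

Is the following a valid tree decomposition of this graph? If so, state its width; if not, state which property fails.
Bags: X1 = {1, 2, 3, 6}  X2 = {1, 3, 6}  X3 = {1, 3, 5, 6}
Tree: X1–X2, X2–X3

A tree decomposition must satisfy three properties: every vertex lies in some bag; for every edge, both endpoints lie together in some bag; and for every vertex, the bags containing it form a connected subtree. Here vertex 4 appears in no bag, so the decomposition is invalid.

No — vertex 4 appears in no bag.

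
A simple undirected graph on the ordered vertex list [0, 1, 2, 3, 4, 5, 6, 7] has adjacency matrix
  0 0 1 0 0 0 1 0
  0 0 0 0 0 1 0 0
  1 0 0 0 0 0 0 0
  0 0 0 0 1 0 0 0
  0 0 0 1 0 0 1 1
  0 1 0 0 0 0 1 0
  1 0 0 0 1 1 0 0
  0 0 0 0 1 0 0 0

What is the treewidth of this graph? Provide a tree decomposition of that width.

Treewidth 1.
One such decomposition:
Bags: B1 = {3, 4}  B2 = {4, 6}  B3 = {5, 6}  B4 = {4, 7}  B5 = {1, 5}  B6 = {0, 6}  B7 = {0, 2}
Tree: B1–B2, B2–B3, B1–B4, B3–B5, B3–B6, B6–B7

Each bag holds 2 vertices, so the decomposition has width 1, which upper-bounds the treewidth. Since G has at least one edge (e.g. 3–4), it is not an edgeless graph, so tw(G) ≥ 1. Therefore the treewidth is 1.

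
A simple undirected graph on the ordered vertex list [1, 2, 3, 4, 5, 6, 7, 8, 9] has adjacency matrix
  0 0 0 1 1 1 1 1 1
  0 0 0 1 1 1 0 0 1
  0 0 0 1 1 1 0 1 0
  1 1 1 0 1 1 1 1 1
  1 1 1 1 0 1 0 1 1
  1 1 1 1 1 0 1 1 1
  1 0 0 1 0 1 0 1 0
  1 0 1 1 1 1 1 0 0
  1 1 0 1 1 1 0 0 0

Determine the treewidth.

A width-4 tree decomposition is:
Bags: B1 = {1, 4, 5, 6, 8}  B2 = {1, 4, 5, 6, 9}  B3 = {3, 4, 5, 6, 8}  B4 = {1, 4, 6, 7, 8}  B5 = {2, 4, 5, 6, 9}
Tree: B1–B2, B1–B3, B1–B4, B2–B5
Every bag has size at most 5, so the width is 5 − 1 = 4 and tw(G) ≤ 4. For the lower bound, the 5 vertices {1, 4, 5, 6, 8} are pairwise adjacent, and any tree decomposition puts a clique entirely inside one bag — forcing width ≥ 4. Therefore the treewidth is 4.

4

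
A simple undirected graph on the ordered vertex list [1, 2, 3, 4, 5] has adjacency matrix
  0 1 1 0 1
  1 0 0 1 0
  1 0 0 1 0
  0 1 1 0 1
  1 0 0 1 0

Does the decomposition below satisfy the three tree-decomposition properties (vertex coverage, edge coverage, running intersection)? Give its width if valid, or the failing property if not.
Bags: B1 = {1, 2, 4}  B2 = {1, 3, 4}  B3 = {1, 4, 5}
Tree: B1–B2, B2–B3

Yes; width 2.

Checking the three conditions: (i) the bags cover all of {1, 2, 3, 4, 5}; (ii) for each edge, some bag contains both endpoints; (iii) the bags containing any fixed vertex form a subtree. All hold, so the decomposition is valid with width 3 − 1 = 2.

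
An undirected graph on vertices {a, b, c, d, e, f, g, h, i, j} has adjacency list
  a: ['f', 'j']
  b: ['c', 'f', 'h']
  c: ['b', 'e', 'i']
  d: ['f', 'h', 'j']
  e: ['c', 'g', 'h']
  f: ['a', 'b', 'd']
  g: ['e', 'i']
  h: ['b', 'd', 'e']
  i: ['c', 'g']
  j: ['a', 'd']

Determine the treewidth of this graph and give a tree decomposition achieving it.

Treewidth 2.
Bags: B1 = {a, d, j}  B2 = {a, d, f}  B3 = {d, f, h}  B4 = {b, f, h}  B5 = {b, e, h}  B6 = {b, c, e}  B7 = {c, e, g}  B8 = {c, g, i}
Tree: B1–B2, B2–B3, B3–B4, B4–B5, B5–B6, B6–B7, B7–B8

The largest bag has 3 vertices, giving width 2; this decomposition certifies tw(G) ≤ 2. The edges j–a–f–d–j form a cycle, so G is not a tree and its treewidth is at least 2. The upper and lower bounds meet at 2, so that is the treewidth.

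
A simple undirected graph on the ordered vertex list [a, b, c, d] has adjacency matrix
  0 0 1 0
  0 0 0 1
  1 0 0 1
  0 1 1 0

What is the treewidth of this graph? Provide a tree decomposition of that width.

Each bag holds 2 vertices, so the decomposition has width 1, which upper-bounds the treewidth. Any graph with an edge has treewidth ≥ 1, and G has the edge a–c. Combining the bounds, tw(G) = 1.

Treewidth 1.
One optimal decomposition is:
Bags: B1 = {a, c}  B2 = {c, d}  B3 = {b, d}
Tree: B1–B2, B2–B3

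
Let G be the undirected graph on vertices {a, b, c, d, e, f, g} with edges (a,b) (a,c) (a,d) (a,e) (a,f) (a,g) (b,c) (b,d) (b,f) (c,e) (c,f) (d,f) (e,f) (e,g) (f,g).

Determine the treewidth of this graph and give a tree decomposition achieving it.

Treewidth 3.
One such decomposition:
Bags: B1 = {a, b, c, f}  B2 = {a, c, e, f}  B3 = {a, e, f, g}  B4 = {a, b, d, f}
Tree: B1–B2, B2–B3, B1–B4

The largest bag has 4 vertices, giving width 3; this decomposition certifies tw(G) ≤ 3. For the lower bound, the 4 vertices {a, e, f, g} are pairwise adjacent, and any tree decomposition puts a clique entirely inside one bag — forcing width ≥ 3. Hence tw(G) = 3 exactly.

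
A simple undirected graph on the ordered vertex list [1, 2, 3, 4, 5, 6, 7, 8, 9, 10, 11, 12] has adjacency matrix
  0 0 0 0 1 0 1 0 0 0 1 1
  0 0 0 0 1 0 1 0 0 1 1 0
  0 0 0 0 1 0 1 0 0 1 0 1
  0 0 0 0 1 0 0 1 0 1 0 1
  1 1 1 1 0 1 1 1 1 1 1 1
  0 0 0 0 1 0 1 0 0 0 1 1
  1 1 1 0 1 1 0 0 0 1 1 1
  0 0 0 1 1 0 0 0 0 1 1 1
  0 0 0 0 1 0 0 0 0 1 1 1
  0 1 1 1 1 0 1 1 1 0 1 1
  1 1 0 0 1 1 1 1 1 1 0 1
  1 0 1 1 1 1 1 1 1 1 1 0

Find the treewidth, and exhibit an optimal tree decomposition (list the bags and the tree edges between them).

Treewidth 4.
One optimal decomposition is:
Bags: B1 = {5, 7, 10, 11, 12}  B2 = {5, 6, 7, 11, 12}  B3 = {5, 9, 10, 11, 12}  B4 = {5, 8, 10, 11, 12}  B5 = {1, 5, 7, 11, 12}  B6 = {3, 5, 7, 10, 12}  B7 = {4, 5, 8, 10, 12}  B8 = {2, 5, 7, 10, 11}
Tree: B1–B2, B1–B3, B3–B4, B2–B5, B1–B6, B4–B7, B1–B8

Every bag has size at most 5, so the width is 5 − 1 = 4 and tw(G) ≤ 4. Conversely, {2, 5, 7, 10, 11} is a clique of size 5, and the vertices of any clique must share a bag in every tree decomposition; so some bag has ≥ 5 vertices and tw(G) ≥ 4. Combining the bounds, tw(G) = 4.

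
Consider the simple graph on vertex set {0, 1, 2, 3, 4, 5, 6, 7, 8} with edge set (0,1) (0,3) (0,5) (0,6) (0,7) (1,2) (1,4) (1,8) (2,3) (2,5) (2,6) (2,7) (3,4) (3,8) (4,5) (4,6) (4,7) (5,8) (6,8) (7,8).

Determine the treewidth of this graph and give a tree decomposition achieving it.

Treewidth 4.
One optimal decomposition is:
Bags: B1 = {0, 2, 4, 6, 8}  B2 = {0, 2, 3, 4, 8}  B3 = {0, 2, 4, 5, 8}  B4 = {0, 1, 2, 4, 8}  B5 = {0, 2, 4, 7, 8}
Tree: B1–B2, B2–B3, B3–B4, B4–B5

Each bag holds 5 vertices, so the decomposition has width 4, which upper-bounds the treewidth. For the lower bound: the 5 vertex sets {4,6}, {3,8}, {2,5}, {0}, {1} are disjoint, each induces a connected subgraph, and every pair is joined by at least one edge of G. Contracting each set to a single vertex therefore yields K_{5} as a minor, and since treewidth is minor-monotone, tw(G) ≥ tw(K_{5}) = 4. Combining the bounds, tw(G) = 4.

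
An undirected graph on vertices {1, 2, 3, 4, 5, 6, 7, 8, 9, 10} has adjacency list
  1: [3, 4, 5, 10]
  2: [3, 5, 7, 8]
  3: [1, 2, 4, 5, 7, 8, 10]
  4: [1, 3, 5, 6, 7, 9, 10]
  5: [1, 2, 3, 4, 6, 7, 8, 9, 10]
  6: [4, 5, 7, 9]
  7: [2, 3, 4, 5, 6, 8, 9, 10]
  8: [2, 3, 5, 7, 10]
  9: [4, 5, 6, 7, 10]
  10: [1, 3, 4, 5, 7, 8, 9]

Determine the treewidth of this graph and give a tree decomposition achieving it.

Treewidth 4.
Bags: B1 = {3, 5, 7, 8, 10}  B2 = {3, 4, 5, 7, 10}  B3 = {4, 5, 7, 9, 10}  B4 = {2, 3, 5, 7, 8}  B5 = {1, 3, 4, 5, 10}  B6 = {4, 5, 6, 7, 9}
Tree: B1–B2, B2–B3, B1–B4, B2–B5, B3–B6

Every bag has size at most 5, so the width is 5 − 1 = 4 and tw(G) ≤ 4. For the lower bound, the 5 vertices {1, 3, 4, 5, 10} are pairwise adjacent, and any tree decomposition puts a clique entirely inside one bag — forcing width ≥ 4. Combining the bounds, tw(G) = 4.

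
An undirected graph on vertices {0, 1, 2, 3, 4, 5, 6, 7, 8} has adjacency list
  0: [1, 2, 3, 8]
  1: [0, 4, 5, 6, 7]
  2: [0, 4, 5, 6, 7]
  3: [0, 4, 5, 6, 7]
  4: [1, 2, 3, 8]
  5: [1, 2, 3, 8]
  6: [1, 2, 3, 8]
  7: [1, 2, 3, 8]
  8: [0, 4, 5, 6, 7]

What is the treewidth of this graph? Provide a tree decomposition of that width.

Every bag has size at most 5, so the width is 5 − 1 = 4 and tw(G) ≤ 4. For the lower bound: the 5 vertex sets {7,8}, {0,2}, {3,5}, {1}, {4} are disjoint, each induces a connected subgraph, and every pair is joined by at least one edge of G. Contracting each set to a single vertex therefore yields K_{5} as a minor, and since treewidth is minor-monotone, tw(G) ≥ tw(K_{5}) = 4. Therefore the treewidth is 4.

Treewidth 4.
One such decomposition:
Bags: B1 = {1, 2, 3, 7, 8}  B2 = {0, 1, 2, 3, 8}  B3 = {1, 2, 3, 5, 8}  B4 = {1, 2, 3, 4, 8}  B5 = {1, 2, 3, 6, 8}
Tree: B1–B2, B2–B3, B3–B4, B4–B5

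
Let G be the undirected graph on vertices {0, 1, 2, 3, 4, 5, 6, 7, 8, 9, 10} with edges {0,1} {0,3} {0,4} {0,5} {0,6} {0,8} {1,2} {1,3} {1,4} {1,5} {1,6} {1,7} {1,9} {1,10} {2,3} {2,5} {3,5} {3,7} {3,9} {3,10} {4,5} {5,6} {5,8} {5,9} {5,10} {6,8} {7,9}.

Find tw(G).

3

A width-3 tree decomposition is:
Bags: B1 = {1, 3, 5, 9}  B2 = {0, 1, 3, 5}  B3 = {1, 2, 3, 5}  B4 = {0, 1, 5, 6}  B5 = {1, 3, 5, 10}  B6 = {0, 5, 6, 8}  B7 = {1, 3, 7, 9}  B8 = {0, 1, 4, 5}
Tree: B1–B2, B2–B3, B2–B4, B2–B5, B4–B6, B1–B7, B4–B8
The largest bag has 4 vertices, giving width 3; this decomposition certifies tw(G) ≤ 3. For the lower bound, the 4 vertices {0, 5, 6, 8} are pairwise adjacent, and any tree decomposition puts a clique entirely inside one bag — forcing width ≥ 3. The upper and lower bounds meet at 3, so that is the treewidth.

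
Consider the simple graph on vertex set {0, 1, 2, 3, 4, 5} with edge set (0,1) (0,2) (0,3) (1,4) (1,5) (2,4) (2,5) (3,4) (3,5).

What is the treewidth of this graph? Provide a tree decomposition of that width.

Treewidth 3.
One optimal decomposition is:
Bags: B1 = {1, 2, 3, 5}  B2 = {0, 1, 2, 3}  B3 = {1, 2, 3, 4}
Tree: B1–B2, B2–B3

Every bag has size at most 4, so the width is 4 − 1 = 3 and tw(G) ≤ 3. For the lower bound: the 4 vertex sets {3,5}, {0,2}, {1}, {4} are disjoint, each induces a connected subgraph, and every pair is joined by at least one edge of G. Contracting each set to a single vertex therefore yields K_{4} as a minor, and since treewidth is minor-monotone, tw(G) ≥ tw(K_{4}) = 3. The upper and lower bounds meet at 3, so that is the treewidth.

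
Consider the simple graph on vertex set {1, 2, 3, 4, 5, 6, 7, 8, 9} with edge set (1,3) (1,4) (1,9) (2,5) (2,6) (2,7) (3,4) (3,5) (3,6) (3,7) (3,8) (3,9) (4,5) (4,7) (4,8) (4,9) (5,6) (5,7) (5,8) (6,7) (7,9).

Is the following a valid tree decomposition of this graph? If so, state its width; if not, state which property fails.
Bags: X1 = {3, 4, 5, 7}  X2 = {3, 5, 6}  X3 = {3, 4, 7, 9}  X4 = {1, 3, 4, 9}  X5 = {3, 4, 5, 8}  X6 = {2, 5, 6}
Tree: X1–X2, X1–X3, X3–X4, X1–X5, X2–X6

No — edge (7,6) lies in no bag.

A tree decomposition must satisfy three properties: every vertex lies in some bag; for every edge, both endpoints lie together in some bag; and for every vertex, the bags containing it form a connected subtree. Here edge (7,6) lies in no bag, so the decomposition is invalid.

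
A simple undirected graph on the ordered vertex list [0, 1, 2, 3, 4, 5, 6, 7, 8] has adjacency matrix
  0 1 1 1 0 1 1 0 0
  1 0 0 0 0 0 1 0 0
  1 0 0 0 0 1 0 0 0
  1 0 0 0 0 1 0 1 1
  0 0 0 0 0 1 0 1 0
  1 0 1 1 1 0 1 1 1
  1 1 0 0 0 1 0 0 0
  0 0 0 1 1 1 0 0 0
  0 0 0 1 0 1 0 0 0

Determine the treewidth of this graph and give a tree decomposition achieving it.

Every bag has size at most 3, so the width is 3 − 1 = 2 and tw(G) ≤ 2. Conversely, {0, 1, 6} is a clique of size 3, and the vertices of any clique must share a bag in every tree decomposition; so some bag has ≥ 3 vertices and tw(G) ≥ 2. Therefore the treewidth is 2.

Treewidth 2.
One optimal decomposition is:
Bags: B1 = {0, 3, 5}  B2 = {0, 2, 5}  B3 = {3, 5, 7}  B4 = {4, 5, 7}  B5 = {3, 5, 8}  B6 = {0, 5, 6}  B7 = {0, 1, 6}
Tree: B1–B2, B1–B3, B3–B4, B1–B5, B2–B6, B6–B7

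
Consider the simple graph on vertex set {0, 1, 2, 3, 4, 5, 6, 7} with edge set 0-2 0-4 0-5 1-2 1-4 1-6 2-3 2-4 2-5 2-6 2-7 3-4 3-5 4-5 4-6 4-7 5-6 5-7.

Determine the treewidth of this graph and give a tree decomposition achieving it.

Treewidth 3.
One optimal decomposition is:
Bags: B1 = {2, 4, 5, 6}  B2 = {2, 3, 4, 5}  B3 = {2, 4, 5, 7}  B4 = {1, 2, 4, 6}  B5 = {0, 2, 4, 5}
Tree: B1–B2, B2–B3, B1–B4, B1–B5

Each bag holds 4 vertices, so the decomposition has width 3, which upper-bounds the treewidth. On the other hand G contains the 4-clique {1, 2, 4, 6}. A clique must lie in a single bag of any decomposition, so no decomposition can have width below 3. Combining the bounds, tw(G) = 3.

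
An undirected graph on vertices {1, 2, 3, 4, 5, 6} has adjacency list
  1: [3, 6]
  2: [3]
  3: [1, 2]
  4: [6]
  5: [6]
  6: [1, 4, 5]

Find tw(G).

A width-1 tree decomposition is:
Bags: B1 = {1, 3}  B2 = {1, 6}  B3 = {4, 6}  B4 = {5, 6}  B5 = {2, 3}
Tree: B1–B2, B2–B3, B2–B4, B1–B5
Every bag has size at most 2, so the width is 2 − 1 = 1 and tw(G) ≤ 1. G has an edge, so its treewidth is at least 1. The upper and lower bounds meet at 1, so that is the treewidth.

1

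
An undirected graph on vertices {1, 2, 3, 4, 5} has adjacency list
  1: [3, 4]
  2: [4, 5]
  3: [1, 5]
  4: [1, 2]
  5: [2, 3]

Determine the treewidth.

A width-2 tree decomposition is:
Bags: B1 = {2, 4, 5}  B2 = {3, 4, 5}  B3 = {1, 3, 4}
Tree: B1–B2, B2–B3
The largest bag has 3 vertices, giving width 2; this decomposition certifies tw(G) ≤ 2. Since 4–2–5–3–1–4 is a cycle in G, G is not acyclic. Forests are exactly the graphs of treewidth ≤ 1, so tw(G) ≥ 2. Hence tw(G) = 2 exactly.

2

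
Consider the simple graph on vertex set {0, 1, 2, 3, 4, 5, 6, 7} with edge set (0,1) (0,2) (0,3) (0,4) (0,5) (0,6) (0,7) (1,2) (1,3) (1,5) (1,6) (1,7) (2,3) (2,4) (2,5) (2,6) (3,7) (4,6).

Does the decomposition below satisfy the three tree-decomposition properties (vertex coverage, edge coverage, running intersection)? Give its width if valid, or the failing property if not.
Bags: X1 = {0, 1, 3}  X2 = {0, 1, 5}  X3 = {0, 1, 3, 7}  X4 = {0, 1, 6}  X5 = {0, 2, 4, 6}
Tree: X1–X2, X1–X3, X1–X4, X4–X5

A tree decomposition must satisfy three properties: every vertex lies in some bag; for every edge, both endpoints lie together in some bag; and for every vertex, the bags containing it form a connected subtree. Here edge (2,1) lies in no bag, so the decomposition is invalid.

No — edge (2,1) lies in no bag.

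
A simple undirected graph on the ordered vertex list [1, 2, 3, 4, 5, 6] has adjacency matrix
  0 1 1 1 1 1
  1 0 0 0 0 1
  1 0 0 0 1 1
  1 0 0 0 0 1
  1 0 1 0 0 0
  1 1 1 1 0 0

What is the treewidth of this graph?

2

A width-2 tree decomposition is:
Bags: B1 = {1, 3, 6}  B2 = {1, 4, 6}  B3 = {1, 3, 5}  B4 = {1, 2, 6}
Tree: B1–B2, B1–B3, B2–B4
Every bag has size at most 3, so the width is 3 − 1 = 2 and tw(G) ≤ 2. Conversely, {1, 3, 5} is a clique of size 3, and the vertices of any clique must share a bag in every tree decomposition; so some bag has ≥ 3 vertices and tw(G) ≥ 2. Hence tw(G) = 2 exactly.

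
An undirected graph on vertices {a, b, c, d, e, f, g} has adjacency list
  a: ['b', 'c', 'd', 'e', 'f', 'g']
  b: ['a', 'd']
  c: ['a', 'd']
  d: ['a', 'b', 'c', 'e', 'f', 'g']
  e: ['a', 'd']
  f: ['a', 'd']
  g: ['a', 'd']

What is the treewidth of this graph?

A width-2 tree decomposition is:
Bags: B1 = {a, c, d}  B2 = {a, d, g}  B3 = {a, d, f}  B4 = {a, b, d}  B5 = {a, d, e}
Tree: B1–B2, B2–B3, B3–B4, B4–B5
Each bag holds 3 vertices, so the decomposition has width 2, which upper-bounds the treewidth. On the other hand G contains the 3-clique {a, d, f}. A clique must lie in a single bag of any decomposition, so no decomposition can have width below 2. Therefore the treewidth is 2.

2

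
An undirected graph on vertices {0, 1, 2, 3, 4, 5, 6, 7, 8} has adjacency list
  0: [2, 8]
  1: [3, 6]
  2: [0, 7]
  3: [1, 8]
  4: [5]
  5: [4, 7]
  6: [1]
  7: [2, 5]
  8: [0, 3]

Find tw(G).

1

A width-1 tree decomposition is:
Bags: B1 = {4, 5}  B2 = {5, 7}  B3 = {2, 7}  B4 = {0, 2}  B5 = {0, 8}  B6 = {3, 8}  B7 = {1, 3}  B8 = {1, 6}
Tree: B1–B2, B2–B3, B3–B4, B4–B5, B5–B6, B6–B7, B7–B8
Every bag has size at most 2, so the width is 2 − 1 = 1 and tw(G) ≤ 1. G has an edge, so its treewidth is at least 1. Combining the bounds, tw(G) = 1.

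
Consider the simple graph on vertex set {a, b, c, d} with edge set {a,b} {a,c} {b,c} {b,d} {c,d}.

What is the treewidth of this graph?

A width-2 tree decomposition is:
Bags: B1 = {b, c, d}  B2 = {a, b, c}
Tree: B1–B2
Each bag holds 3 vertices, so the decomposition has width 2, which upper-bounds the treewidth. For the lower bound, the 3 vertices {b, c, d} are pairwise adjacent, and any tree decomposition puts a clique entirely inside one bag — forcing width ≥ 2. Combining the bounds, tw(G) = 2.

2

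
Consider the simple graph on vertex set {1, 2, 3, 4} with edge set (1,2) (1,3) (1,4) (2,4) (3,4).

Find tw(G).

2

A width-2 tree decomposition is:
Bags: B1 = {1, 3, 4}  B2 = {1, 2, 4}
Tree: B1–B2
The largest bag has 3 vertices, giving width 2; this decomposition certifies tw(G) ≤ 2. For the lower bound, the 3 vertices {1, 2, 4} are pairwise adjacent, and any tree decomposition puts a clique entirely inside one bag — forcing width ≥ 2. The upper and lower bounds meet at 2, so that is the treewidth.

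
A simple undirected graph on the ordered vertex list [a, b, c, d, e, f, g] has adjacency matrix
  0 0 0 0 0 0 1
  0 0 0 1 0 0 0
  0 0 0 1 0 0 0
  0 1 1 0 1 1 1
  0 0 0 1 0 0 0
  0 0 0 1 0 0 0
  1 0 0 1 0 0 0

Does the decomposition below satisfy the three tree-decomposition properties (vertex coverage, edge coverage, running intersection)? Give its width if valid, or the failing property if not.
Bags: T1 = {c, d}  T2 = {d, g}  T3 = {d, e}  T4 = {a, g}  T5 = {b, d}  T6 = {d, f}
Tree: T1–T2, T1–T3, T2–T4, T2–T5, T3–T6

Yes; width 1.

Checking the three conditions: (i) the bags cover all of {a, b, c, d, e, f, g}; (ii) for each edge, some bag contains both endpoints; (iii) the bags containing any fixed vertex form a subtree. All hold, so the decomposition is valid with width 2 − 1 = 1.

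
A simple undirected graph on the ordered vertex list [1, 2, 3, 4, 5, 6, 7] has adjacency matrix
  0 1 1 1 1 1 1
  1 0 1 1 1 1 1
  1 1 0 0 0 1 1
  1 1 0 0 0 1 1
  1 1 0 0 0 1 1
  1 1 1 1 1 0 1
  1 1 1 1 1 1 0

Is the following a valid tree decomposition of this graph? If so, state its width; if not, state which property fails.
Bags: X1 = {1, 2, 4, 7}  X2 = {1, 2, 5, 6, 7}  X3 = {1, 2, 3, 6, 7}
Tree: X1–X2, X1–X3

No — edge (6,4) lies in no bag.

A tree decomposition must satisfy three properties: every vertex lies in some bag; for every edge, both endpoints lie together in some bag; and for every vertex, the bags containing it form a connected subtree. Here edge (6,4) lies in no bag, so the decomposition is invalid.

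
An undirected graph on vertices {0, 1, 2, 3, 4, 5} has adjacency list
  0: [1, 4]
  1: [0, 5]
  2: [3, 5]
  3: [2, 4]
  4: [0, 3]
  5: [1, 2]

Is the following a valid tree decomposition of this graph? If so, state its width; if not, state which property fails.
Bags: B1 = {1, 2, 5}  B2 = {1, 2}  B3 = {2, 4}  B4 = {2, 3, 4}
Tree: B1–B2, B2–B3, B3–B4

A tree decomposition must satisfy three properties: every vertex lies in some bag; for every edge, both endpoints lie together in some bag; and for every vertex, the bags containing it form a connected subtree. Here vertex 0 appears in no bag, so the decomposition is invalid.

No — vertex 0 appears in no bag.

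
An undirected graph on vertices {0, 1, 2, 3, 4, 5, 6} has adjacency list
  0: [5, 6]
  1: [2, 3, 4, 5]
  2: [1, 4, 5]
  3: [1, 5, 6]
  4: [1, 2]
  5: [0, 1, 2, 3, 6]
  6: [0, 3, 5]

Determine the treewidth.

2

A width-2 tree decomposition is:
Bags: B1 = {1, 3, 5}  B2 = {3, 5, 6}  B3 = {1, 2, 5}  B4 = {1, 2, 4}  B5 = {0, 5, 6}
Tree: B1–B2, B1–B3, B3–B4, B2–B5
The largest bag has 3 vertices, giving width 2; this decomposition certifies tw(G) ≤ 2. On the other hand G contains the 3-clique {1, 2, 4}. A clique must lie in a single bag of any decomposition, so no decomposition can have width below 2. Combining the bounds, tw(G) = 2.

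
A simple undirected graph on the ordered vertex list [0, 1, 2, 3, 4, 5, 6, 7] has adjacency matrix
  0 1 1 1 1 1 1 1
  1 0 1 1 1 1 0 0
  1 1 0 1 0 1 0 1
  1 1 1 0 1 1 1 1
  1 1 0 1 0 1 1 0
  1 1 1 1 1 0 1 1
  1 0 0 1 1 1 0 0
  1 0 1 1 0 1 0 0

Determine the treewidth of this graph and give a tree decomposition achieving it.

Treewidth 4.
One such decomposition:
Bags: B1 = {0, 1, 3, 4, 5}  B2 = {0, 1, 2, 3, 5}  B3 = {0, 2, 3, 5, 7}  B4 = {0, 3, 4, 5, 6}
Tree: B1–B2, B2–B3, B1–B4

Each bag holds 5 vertices, so the decomposition has width 4, which upper-bounds the treewidth. For the lower bound, the 5 vertices {0, 1, 2, 3, 5} are pairwise adjacent, and any tree decomposition puts a clique entirely inside one bag — forcing width ≥ 4. The upper and lower bounds meet at 4, so that is the treewidth.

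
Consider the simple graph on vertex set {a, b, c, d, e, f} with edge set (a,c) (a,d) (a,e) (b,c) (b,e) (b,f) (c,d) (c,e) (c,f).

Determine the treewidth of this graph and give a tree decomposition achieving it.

Treewidth 2.
Bags: B1 = {b, c, f}  B2 = {b, c, e}  B3 = {a, c, e}  B4 = {a, c, d}
Tree: B1–B2, B2–B3, B3–B4

Every bag has size at most 3, so the width is 3 − 1 = 2 and tw(G) ≤ 2. On the other hand G contains the 3-clique {a, c, d}. A clique must lie in a single bag of any decomposition, so no decomposition can have width below 2. Combining the bounds, tw(G) = 2.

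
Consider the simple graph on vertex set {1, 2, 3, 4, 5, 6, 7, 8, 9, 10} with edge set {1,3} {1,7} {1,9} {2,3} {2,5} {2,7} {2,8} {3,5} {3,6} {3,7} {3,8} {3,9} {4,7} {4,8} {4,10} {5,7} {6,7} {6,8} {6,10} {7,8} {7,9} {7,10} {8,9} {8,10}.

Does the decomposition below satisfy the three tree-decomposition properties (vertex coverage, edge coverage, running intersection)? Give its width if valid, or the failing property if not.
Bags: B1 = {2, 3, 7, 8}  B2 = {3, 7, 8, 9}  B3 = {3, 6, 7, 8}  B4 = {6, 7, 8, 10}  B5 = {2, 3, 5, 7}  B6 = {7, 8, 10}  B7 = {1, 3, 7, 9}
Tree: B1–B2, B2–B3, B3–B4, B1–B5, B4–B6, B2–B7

A tree decomposition must satisfy three properties: every vertex lies in some bag; for every edge, both endpoints lie together in some bag; and for every vertex, the bags containing it form a connected subtree. Here vertex 4 appears in no bag, so the decomposition is invalid.

No — vertex 4 appears in no bag.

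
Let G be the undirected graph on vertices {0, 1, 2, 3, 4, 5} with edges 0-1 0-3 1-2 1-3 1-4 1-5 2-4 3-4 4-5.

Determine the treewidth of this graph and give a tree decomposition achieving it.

Treewidth 2.
One such decomposition:
Bags: B1 = {1, 2, 4}  B2 = {1, 3, 4}  B3 = {0, 1, 3}  B4 = {1, 4, 5}
Tree: B1–B2, B2–B3, B1–B4

Each bag holds 3 vertices, so the decomposition has width 2, which upper-bounds the treewidth. On the other hand G contains the 3-clique {0, 1, 3}. A clique must lie in a single bag of any decomposition, so no decomposition can have width below 2. The upper and lower bounds meet at 2, so that is the treewidth.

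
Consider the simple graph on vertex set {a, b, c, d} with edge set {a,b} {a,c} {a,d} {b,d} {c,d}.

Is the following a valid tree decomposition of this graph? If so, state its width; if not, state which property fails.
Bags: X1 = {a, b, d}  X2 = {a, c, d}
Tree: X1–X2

Yes; width 2.

Vertex coverage: the bags together contain {a, b, c, d}, the full vertex set. Edge coverage: each edge of G has both endpoints in at least one bag. Running intersection: for every vertex, the bags containing it form a connected subtree. All three properties hold, so this is a valid tree decomposition of width max|bag| − 1 = 2, and hence tw(G) ≤ 2.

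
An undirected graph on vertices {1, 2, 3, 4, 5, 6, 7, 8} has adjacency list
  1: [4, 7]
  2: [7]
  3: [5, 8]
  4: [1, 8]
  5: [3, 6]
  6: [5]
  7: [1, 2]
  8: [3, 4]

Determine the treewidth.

A width-1 tree decomposition is:
Bags: B1 = {5, 6}  B2 = {3, 5}  B3 = {3, 8}  B4 = {4, 8}  B5 = {1, 4}  B6 = {1, 7}  B7 = {2, 7}
Tree: B1–B2, B2–B3, B3–B4, B4–B5, B5–B6, B6–B7
The largest bag has 2 vertices, giving width 1; this decomposition certifies tw(G) ≤ 1. Since G has at least one edge (e.g. 6–5), it is not an edgeless graph, so tw(G) ≥ 1. Combining the bounds, tw(G) = 1.

1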